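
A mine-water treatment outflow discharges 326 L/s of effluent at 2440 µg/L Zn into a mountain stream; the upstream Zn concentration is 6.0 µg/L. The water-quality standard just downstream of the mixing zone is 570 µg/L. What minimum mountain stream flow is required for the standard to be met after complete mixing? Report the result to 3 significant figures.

Set C_mix = 570: (Q·6.000 + 326.0·2440) / (Q + 326.0) = 570
→ Q = 326.0·(2440 − 570)/(570 − 6.000) = 1081 L/s.

1080 L/s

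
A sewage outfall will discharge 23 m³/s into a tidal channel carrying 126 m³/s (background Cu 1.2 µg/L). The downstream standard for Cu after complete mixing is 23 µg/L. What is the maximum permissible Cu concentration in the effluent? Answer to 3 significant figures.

142 µg/L

At the limit, (Qr·Cr + Qe·Cₑ)/(Qr + Qe) = 23:
Cₑ = (149.0·23 − 126.0·1.200) / 23.00 = 142.4 µg/L.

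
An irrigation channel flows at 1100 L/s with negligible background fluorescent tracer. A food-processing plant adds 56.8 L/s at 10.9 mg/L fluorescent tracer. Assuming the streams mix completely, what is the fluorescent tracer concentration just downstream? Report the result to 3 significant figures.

0.535 mg/L

After mixing, C = (1100·0 + 56.80·10.90) / 1157 = 619.1/1157 = 0.5352 mg/L.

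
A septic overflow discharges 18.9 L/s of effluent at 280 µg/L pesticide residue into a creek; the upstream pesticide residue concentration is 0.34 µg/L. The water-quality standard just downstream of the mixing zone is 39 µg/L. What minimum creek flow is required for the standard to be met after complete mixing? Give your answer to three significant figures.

Set C_mix = 39: (Q·0.3400 + 18.90·280.0) / (Q + 18.90) = 39
→ Q = 18.90·(280.0 − 39)/(39 − 0.3400) = 117.8 L/s.

118 L/s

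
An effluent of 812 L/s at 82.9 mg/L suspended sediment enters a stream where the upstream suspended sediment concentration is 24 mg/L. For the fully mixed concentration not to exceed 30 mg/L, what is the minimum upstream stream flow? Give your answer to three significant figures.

7160 L/s

Set C_mix = 30: (Q·24.00 + 812.0·82.90) / (Q + 812.0) = 30
→ Q = 812.0·(82.90 − 30)/(30 − 24.00) = 7159 L/s.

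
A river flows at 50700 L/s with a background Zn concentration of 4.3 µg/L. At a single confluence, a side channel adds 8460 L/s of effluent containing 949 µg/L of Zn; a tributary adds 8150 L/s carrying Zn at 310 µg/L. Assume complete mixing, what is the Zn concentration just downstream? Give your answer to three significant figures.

Mass balance: C = (50700·4.300 + 8460·949.0 + 8150·310.0) / 67310 = 10770000/67310 = 160.1 µg/L.

160 µg/L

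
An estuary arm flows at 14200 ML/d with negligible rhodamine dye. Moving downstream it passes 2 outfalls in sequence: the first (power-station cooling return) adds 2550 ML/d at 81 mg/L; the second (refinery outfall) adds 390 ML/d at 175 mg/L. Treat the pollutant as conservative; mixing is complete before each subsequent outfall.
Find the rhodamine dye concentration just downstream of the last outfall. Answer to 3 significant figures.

Outfall 1: combined Q = 16750 ML/d; C = (14200·0 + 2550·81.00)/16750 = 12.33 mg/L.
Outfall 2: combined Q = 17140 ML/d; C = (16750·12.33 + 390.0·175.0)/17140 = 16.03 mg/L.

16.0 mg/L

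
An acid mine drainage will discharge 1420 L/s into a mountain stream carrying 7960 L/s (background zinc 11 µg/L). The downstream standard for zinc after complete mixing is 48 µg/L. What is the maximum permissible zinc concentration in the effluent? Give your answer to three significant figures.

255 µg/L

At the limit, (Qr·Cr + Qe·Cₑ)/(Qr + Qe) = 48:
Cₑ = (9380·48 − 7960·11.00) / 1420 = 255.4 µg/L.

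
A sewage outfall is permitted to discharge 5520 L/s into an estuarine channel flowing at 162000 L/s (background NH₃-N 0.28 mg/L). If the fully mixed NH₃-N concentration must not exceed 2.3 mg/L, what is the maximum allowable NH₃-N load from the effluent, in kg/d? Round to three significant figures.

29400 kg/d

Mass balance at the limit: 162000·0.2800 + 5520·Cₑ = 167500·2.3 → Cₑ = 61.58 mg/L.
5520 L/s = 5.520 m³/s. Load = 5.520 m³/s × 61.58 g/m³ × 86 400 s/d = 29370 kg/d.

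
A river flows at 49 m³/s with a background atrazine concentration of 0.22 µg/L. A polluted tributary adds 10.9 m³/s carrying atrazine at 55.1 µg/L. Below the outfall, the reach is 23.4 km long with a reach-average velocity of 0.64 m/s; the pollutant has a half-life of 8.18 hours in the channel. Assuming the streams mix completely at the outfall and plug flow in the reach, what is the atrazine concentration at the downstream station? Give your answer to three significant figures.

Mixed concentration C = ΣQC/ΣQ = (49.00·0.2200 + 10.90·55.10) / 59.90 = 611.4/59.90 = 10.21 µg/L.
Travel time t = 23.4·1000 / 0.64 = 36560 s = 10.16 h.
Half-life 8.18 h → k = ln 2 / 8.18 = 0.08474 h⁻¹ = 2.034 d⁻¹.
After decay, C = 10.21 × e^(−kt) = 10.21 × 0.4229 = 4.316 µg/L.

4.32 µg/L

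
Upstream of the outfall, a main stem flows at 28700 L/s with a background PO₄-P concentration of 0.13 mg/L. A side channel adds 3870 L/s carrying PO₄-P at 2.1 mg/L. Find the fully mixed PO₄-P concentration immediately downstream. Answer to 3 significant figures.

After mixing, C = (28700·0.1300 + 3870·2.100) / 32570 = 11860/32570 = 0.3641 mg/L.

0.364 mg/L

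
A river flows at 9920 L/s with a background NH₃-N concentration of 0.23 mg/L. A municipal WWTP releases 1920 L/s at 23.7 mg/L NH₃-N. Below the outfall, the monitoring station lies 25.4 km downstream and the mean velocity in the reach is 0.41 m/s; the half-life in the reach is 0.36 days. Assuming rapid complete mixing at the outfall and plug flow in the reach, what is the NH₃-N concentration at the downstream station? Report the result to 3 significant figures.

1.01 mg/L

Flow-weighted average: C = (9920·0.2300 + 1920·23.70) / 11840 = 47790/11840 = 4.036 mg/L.
Travel time t = 25.4·1000 / 0.41 = 61950 s = 17.21 h.
Half-life 0.36 d → k = ln 2 / 0.36 = 1.925 d⁻¹.
After decay, C = 4.036 × e^(−kt) = 4.036 × 0.2514 = 1.015 mg/L.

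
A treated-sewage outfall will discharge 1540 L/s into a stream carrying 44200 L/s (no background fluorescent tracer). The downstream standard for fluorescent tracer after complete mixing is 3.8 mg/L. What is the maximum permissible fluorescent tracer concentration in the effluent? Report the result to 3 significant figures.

At the limit, (Qr·Cr + Qe·Cₑ)/(Qr + Qe) = 3.8:
Cₑ = (45740·3.8 − 44200·0) / 1540 = 112.9 mg/L.

113 mg/L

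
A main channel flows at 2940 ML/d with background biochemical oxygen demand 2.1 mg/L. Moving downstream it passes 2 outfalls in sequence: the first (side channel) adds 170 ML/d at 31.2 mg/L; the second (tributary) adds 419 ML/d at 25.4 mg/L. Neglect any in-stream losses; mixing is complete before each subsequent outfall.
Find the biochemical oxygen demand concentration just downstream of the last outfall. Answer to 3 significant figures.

6.27 mg/L

After outfall 1: Q = 2940 + 170.0 = 3110 ML/d; C = (2940·2.100 + 170.0·31.20)/3110 = 3.691 mg/L.
After outfall 2: Q = 3110 + 419.0 = 3529 ML/d; C = (3110·3.691 + 419.0·25.40)/3529 = 6.268 mg/L.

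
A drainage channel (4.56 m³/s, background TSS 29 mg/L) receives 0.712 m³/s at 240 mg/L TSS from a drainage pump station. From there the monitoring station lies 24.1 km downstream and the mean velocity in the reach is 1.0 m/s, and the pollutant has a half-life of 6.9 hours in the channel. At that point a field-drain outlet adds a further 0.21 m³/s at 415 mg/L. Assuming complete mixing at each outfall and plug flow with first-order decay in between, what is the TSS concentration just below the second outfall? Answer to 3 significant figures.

44.1 mg/L

Flow-weighted average: C = (4.560·29.00 + 0.7120·240.0) / 5.272 = 303.1/5.272 = 57.50 mg/L; combined flow 5.272 m³/s.
Travel time t = 24.1·1000 / 1.0 = 24100 s = 6.694 h.
Half-life 6.9 h → k = ln 2 / 6.9 = 0.1005 h⁻¹ = 2.411 d⁻¹.
After decay, C = 57.50 × e^(−kt) = 57.50 × 0.5104 = 29.35 mg/L.
Second outfall: C = (5.272·29.35 + 0.2100·415.0)/5.482 = 44.12 mg/L.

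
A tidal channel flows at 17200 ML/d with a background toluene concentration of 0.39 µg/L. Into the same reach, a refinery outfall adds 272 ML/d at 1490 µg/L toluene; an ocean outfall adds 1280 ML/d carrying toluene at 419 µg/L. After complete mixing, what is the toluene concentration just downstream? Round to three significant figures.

50.6 µg/L

Conservation of mass: C = (17200·0.3900 + 272.0·1490 + 1280·419.0) / 18750 = 948300/18750 = 50.57 µg/L.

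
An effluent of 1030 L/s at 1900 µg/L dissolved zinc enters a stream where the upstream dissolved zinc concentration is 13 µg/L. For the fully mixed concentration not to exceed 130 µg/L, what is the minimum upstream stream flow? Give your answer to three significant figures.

15600 L/s

Set C_mix = 130: (Q·13.00 + 1030·1900) / (Q + 1030) = 130
→ Q = 1030·(1900 − 130)/(130 − 13.00) = 15580 L/s.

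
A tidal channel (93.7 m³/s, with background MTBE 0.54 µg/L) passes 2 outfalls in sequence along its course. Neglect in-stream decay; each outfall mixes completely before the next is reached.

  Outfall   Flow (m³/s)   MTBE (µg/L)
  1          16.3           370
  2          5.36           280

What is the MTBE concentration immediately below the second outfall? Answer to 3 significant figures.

After outfall 1: Q = 93.70 + 16.30 = 110.0 m³/s; C = (93.70·0.5400 + 16.30·370.0)/110.0 = 55.29 µg/L.
After outfall 2: Q = 110.0 + 5.360 = 115.4 m³/s; C = (110.0·55.29 + 5.360·280.0)/115.4 = 65.73 µg/L.

65.7 µg/L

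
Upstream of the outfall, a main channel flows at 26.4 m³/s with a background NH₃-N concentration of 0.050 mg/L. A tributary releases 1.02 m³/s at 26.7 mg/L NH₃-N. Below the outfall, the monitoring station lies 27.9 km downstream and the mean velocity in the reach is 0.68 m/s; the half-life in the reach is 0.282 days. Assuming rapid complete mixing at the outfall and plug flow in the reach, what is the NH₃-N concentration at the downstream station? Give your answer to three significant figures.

0.324 mg/L

Flow-weighted average: C = (26.40·0.05000 + 1.020·26.70) / 27.42 = 28.55/27.42 = 1.041 mg/L.
Travel time t = 27.9·1000 / 0.68 = 41030 s = 11.40 h.
Half-life 0.282 d → k = ln 2 / 0.282 = 2.458 d⁻¹.
After decay, C = 1.041 × e^(−kt) = 1.041 × 0.3112 = 0.3241 mg/L.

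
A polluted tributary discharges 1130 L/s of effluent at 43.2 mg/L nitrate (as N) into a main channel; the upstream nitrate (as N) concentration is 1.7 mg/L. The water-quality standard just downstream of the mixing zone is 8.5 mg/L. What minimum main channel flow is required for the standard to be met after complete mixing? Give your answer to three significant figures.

Set C_mix = 8.5: (Q·1.700 + 1130·43.20) / (Q + 1130) = 8.5
→ Q = 1130·(43.20 − 8.5)/(8.5 − 1.700) = 5766 L/s.

5770 L/s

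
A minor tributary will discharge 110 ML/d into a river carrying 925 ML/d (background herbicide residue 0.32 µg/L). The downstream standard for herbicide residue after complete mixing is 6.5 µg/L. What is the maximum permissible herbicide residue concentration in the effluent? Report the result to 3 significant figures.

At the limit, (Qr·Cr + Qe·Cₑ)/(Qr + Qe) = 6.5:
Cₑ = (1035·6.5 − 925.0·0.3200) / 110.0 = 58.47 µg/L.

58.5 µg/L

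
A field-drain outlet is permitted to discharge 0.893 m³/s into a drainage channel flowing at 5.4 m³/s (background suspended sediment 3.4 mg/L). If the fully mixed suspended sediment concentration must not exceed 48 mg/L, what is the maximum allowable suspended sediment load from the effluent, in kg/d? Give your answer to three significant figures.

24500 kg/d

Mass balance at the limit: 5.400·3.400 + 0.8930·Cₑ = 6.293·48 → Cₑ = 317.7 mg/L.
Load = 0.8930 m³/s × 317.7 g/m³ × 86 400 s/d = 24510 kg/d.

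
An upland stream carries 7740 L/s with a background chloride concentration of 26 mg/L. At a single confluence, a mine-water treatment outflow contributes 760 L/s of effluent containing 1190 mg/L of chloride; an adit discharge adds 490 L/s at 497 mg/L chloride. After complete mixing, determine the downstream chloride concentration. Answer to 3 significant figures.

Mixed concentration C = ΣQC/ΣQ = (7740·26.00 + 760.0·1190 + 490.0·497.0) / 8990 = 1349000/8990 = 150.1 mg/L.

150 mg/L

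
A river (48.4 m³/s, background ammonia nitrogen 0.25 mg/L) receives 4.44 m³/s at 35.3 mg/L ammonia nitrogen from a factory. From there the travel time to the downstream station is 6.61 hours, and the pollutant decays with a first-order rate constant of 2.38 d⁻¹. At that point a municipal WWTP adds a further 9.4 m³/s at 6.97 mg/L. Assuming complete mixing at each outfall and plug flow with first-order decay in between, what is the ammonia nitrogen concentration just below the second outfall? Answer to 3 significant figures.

2.46 mg/L

Conservation of mass: C = (48.40·0.2500 + 4.440·35.30) / 52.84 = 168.8/52.84 = 3.195 mg/L; combined flow 52.84 m³/s.
First-order decay: C = 3.195·exp(−k·t) = 3.195·0.5192 = 1.659 mg/L.
At the second outfall, C = (52.84·1.659 + 9.400·6.970) / (52.84 + 9.400) = 2.461 mg/L.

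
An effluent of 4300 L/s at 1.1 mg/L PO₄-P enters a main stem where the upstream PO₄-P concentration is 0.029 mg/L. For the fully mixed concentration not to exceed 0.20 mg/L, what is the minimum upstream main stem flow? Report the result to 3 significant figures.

22600 L/s

Set C_mix = 0.20: (Q·0.02900 + 4300·1.100) / (Q + 4300) = 0.20
→ Q = 4300·(1.100 − 0.20)/(0.20 − 0.02900) = 22630 L/s.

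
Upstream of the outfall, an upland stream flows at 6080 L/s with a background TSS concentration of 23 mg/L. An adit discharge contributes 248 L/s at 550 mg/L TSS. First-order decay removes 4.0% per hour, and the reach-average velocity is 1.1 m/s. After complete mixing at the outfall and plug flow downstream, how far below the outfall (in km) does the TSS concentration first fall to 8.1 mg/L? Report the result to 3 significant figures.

Flow-weighted average: C = (6080·23.00 + 248.0·550.0) / 6328 = 276200/6328 = 43.65 mg/L.
4.0%/h lost → k = −ln(1 − 0.04) = 0.04082 h⁻¹.
Set 43.65·exp(−k·t) = 8.1 → t = ln(43.65/8.1)/k = 148500 s = 41.26 h.
Distance = v·t = 1.1·148500 = 163400 m = 163.4 km.

163 km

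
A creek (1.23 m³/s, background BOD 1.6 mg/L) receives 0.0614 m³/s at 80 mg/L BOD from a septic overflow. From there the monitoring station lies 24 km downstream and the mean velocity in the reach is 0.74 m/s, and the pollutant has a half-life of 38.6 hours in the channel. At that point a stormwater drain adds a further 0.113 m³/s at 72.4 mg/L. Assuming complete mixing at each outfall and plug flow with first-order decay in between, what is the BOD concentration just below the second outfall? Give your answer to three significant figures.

After mixing, C = (1.230·1.600 + 0.06140·80.00) / 1.291 = 6.880/1.291 = 5.328 mg/L; combined flow 1.291 m³/s.
Travel time t = 24·1000 / 0.74 = 32430 s = 9.009 h.
Half-life 38.6 h → k = ln 2 / 38.6 = 0.01796 h⁻¹ = 0.4310 d⁻¹.
Applying C = C₀e^(−kt): 5.328 × 0.8506 = 4.532 mg/L.
At the second outfall, C = (1.291·4.532 + 0.1130·72.40) / (1.291 + 0.1130) = 9.993 mg/L.

9.99 mg/L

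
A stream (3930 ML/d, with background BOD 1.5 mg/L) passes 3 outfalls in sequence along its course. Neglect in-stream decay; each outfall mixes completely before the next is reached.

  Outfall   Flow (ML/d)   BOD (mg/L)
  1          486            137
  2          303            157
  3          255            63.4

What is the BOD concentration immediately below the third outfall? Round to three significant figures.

After outfall 1: Q = 3930 + 486.0 = 4416 ML/d; C = (3930·1.500 + 486.0·137.0)/4416 = 16.41 mg/L.
After outfall 2: Q = 4416 + 303.0 = 4719 ML/d; C = (4416·16.41 + 303.0·157.0)/4719 = 25.44 mg/L.
After outfall 3: Q = 4719 + 255.0 = 4974 ML/d; C = (4719·25.44 + 255.0·63.40)/4974 = 27.39 mg/L.

27.4 mg/L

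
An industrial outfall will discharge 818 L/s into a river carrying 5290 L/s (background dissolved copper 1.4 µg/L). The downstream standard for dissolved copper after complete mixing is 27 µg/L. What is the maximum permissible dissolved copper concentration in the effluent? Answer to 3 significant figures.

193 µg/L

At the limit, (Qr·Cr + Qe·Cₑ)/(Qr + Qe) = 27:
Cₑ = (6108·27 − 5290·1.400) / 818.0 = 192.6 µg/L.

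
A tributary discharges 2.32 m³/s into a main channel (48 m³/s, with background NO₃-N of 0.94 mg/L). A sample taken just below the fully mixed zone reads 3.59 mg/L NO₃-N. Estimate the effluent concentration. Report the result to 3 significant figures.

Mass balance: 48.00·0.9400 + 2.320·Cₑ = 50.32·3.590
→ Cₑ = (50.32·3.590 − 48.00·0.9400) / 2.320 = 58.42 mg/L.

58.4 mg/L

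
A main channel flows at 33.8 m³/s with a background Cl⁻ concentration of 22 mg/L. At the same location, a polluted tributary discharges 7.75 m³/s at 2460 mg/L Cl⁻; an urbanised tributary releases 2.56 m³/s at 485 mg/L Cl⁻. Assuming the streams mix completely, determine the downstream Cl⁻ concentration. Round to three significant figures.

Flow-weighted average: C = (33.80·22.00 + 7.750·2460 + 2.560·485.0) / 44.11 = 21050/44.11 = 477.2 mg/L.

477 mg/L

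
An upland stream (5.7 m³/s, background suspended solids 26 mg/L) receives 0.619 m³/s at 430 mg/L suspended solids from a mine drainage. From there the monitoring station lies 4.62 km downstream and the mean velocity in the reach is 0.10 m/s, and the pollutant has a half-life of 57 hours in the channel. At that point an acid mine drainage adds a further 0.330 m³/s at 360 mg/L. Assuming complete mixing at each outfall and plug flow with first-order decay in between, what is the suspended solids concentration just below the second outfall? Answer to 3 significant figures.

Mixed concentration C = ΣQC/ΣQ = (5.700·26.00 + 0.6190·430.0) / 6.319 = 414.4/6.319 = 65.58 mg/L; combined flow 6.319 m³/s.
Travel time t = 4.62·1000 / 0.10 = 46200 s = 12.83 h.
Half-life 57 h → k = ln 2 / 57 = 0.01216 h⁻¹ = 0.2919 d⁻¹.
Decay over the reach: 65.58·exp(−kt) = 65.58·0.8555 = 56.10 mg/L.
At the second outfall, C = (6.319·56.10 + 0.3300·360.0) / (6.319 + 0.3300) = 71.18 mg/L.

71.2 mg/L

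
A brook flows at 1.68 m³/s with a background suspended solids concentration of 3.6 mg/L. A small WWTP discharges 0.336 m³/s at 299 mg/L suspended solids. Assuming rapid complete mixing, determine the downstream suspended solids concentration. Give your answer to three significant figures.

After mixing, C = (1.680·3.600 + 0.3360·299.0) / 2.016 = 106.5/2.016 = 52.83 mg/L.

52.8 mg/L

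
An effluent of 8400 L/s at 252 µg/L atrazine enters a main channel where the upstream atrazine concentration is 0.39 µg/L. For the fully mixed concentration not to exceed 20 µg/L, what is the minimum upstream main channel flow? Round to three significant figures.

Set C_mix = 20: (Q·0.3900 + 8400·252.0) / (Q + 8400) = 20
→ Q = 8400·(252.0 − 20)/(20 − 0.3900) = 99380 L/s.

99400 L/s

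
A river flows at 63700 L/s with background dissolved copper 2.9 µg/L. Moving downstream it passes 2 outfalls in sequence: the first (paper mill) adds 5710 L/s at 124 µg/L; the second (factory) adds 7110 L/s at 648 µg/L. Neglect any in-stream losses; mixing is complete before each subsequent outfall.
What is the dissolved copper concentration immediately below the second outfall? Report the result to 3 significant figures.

After outfall 1: Q = 63700 + 5710 = 69410 L/s; C = (63700·2.900 + 5710·124.0)/69410 = 12.86 µg/L.
After outfall 2: Q = 69410 + 7110 = 76520 L/s; C = (69410·12.86 + 7110·648.0)/76520 = 71.88 µg/L.

71.9 µg/L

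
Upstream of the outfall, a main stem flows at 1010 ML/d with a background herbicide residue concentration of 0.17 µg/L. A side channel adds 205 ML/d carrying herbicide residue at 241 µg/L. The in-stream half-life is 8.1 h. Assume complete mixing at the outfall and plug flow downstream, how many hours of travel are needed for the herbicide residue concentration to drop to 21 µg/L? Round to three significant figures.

7.76 h

Mass balance: C = (1010·0.1700 + 205.0·241.0) / 1215 = 49580/1215 = 40.80 µg/L.
Half-life 8.1 h → k = ln 2 / 8.1 = 0.08557 h⁻¹ = 2.054 d⁻¹.
40.80·exp(−k·t) = 21 → t = ln(40.80/21)/k = 27940 s = 7.762 h.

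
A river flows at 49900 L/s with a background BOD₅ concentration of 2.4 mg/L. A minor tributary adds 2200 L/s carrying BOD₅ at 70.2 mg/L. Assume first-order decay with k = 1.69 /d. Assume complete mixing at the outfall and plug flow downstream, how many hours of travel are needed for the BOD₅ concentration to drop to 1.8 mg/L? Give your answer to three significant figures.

15.2 h

Mass balance: C = (49900·2.400 + 2200·70.20) / 52100 = 274200/52100 = 5.263 mg/L.
5.263·exp(−k·t) = 1.8 → t = ln(5.263/1.8)/k = 54850 s = 15.24 h.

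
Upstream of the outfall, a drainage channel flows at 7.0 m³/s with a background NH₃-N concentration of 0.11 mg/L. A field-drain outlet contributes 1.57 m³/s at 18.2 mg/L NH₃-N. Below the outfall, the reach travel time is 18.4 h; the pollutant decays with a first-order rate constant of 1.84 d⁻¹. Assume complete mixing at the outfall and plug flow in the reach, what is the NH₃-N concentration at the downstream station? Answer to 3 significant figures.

0.835 mg/L

Mixed concentration C = ΣQC/ΣQ = (7.000·0.1100 + 1.570·18.20) / 8.570 = 29.34/8.570 = 3.424 mg/L.
Applying C = C₀e^(−kt): 3.424 × 0.2440 = 0.8354 mg/L.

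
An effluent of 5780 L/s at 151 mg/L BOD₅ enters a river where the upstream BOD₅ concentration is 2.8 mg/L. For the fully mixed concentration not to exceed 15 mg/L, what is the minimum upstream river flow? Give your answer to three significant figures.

Set C_mix = 15: (Q·2.800 + 5780·151.0) / (Q + 5780) = 15
→ Q = 5780·(151.0 − 15)/(15 − 2.800) = 64430 L/s.

64400 L/s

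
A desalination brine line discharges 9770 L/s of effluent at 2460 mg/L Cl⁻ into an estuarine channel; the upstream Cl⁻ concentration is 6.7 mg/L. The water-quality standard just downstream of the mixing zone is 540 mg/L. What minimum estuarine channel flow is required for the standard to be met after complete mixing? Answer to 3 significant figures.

Set C_mix = 540: (Q·6.700 + 9770·2460) / (Q + 9770) = 540
→ Q = 9770·(2460 − 540)/(540 − 6.700) = 35170 L/s.

35200 L/s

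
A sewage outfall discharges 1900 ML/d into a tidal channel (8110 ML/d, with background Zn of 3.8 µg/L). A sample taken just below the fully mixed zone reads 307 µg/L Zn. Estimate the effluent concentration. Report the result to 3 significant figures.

1600 µg/L

Mass balance: 8110·3.800 + 1900·Cₑ = 10010·307.0
→ Cₑ = (10010·307.0 − 8110·3.800) / 1900 = 1601 µg/L.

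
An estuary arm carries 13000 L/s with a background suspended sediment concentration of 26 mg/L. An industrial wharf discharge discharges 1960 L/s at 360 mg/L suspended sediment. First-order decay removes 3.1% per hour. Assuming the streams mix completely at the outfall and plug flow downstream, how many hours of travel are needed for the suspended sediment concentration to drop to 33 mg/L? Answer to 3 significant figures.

Mixed concentration C = ΣQC/ΣQ = (13000·26.00 + 1960·360.0) / 14960 = 1044000/14960 = 69.76 mg/L.
3.1%/h lost → k = −ln(1 − 0.031) = 0.03149 h⁻¹.
69.76·exp(−k·t) = 33 → t = ln(69.76/33)/k = 85570 s = 23.77 h.

23.8 h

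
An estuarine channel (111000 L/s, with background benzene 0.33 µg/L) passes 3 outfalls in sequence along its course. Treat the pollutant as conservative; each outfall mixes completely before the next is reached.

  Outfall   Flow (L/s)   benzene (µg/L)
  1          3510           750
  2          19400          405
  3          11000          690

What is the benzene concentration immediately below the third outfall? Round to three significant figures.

125 µg/L

After outfall 1: Q = 111000 + 3510 = 114500 L/s; C = (111000·0.3300 + 3510·750.0)/114500 = 23.31 µg/L.
After outfall 2: Q = 114500 + 19400 = 133900 L/s; C = (114500·23.31 + 19400·405.0)/133900 = 78.61 µg/L.
After outfall 3: Q = 133900 + 11000 = 144900 L/s; C = (133900·78.61 + 11000·690.0)/144900 = 125.0 µg/L.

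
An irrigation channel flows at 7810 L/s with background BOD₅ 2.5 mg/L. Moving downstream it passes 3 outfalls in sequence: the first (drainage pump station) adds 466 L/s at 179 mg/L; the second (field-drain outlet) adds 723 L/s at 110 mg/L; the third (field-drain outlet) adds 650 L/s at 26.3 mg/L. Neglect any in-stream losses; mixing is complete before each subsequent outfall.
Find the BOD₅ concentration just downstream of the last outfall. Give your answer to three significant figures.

Below outfall 1: Q → 8276 L/s, C = (7810·2.500 + 466.0·179.0)/8276 = 12.44 mg/L.
Below outfall 2: Q → 8999 L/s, C = (8276·12.44 + 723.0·110.0)/8999 = 20.28 mg/L.
Below outfall 3: Q → 9649 L/s, C = (8999·20.28 + 650.0·26.30)/9649 = 20.68 mg/L.

20.7 mg/L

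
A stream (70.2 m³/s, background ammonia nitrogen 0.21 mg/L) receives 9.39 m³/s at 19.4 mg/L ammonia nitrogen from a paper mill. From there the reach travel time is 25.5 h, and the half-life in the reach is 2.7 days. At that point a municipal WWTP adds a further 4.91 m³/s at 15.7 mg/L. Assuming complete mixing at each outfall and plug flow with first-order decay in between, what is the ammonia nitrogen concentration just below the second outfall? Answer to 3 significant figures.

2.69 mg/L

Conservation of mass: C = (70.20·0.2100 + 9.390·19.40) / 79.59 = 196.9/79.59 = 2.474 mg/L; combined flow 79.59 m³/s.
Half-life 2.7 d → k = ln 2 / 2.7 = 0.2567 d⁻¹.
After decay, C = 2.474 × e^(−kt) = 2.474 × 0.7613 = 1.883 mg/L.
At the second outfall, C = (79.59·1.883 + 4.910·15.70) / (79.59 + 4.910) = 2.686 mg/L.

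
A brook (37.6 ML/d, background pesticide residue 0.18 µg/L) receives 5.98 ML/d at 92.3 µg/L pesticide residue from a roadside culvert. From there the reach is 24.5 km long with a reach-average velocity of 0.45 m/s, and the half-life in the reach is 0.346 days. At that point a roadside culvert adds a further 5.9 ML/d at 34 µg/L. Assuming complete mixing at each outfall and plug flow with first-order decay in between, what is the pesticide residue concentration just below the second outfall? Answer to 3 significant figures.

Conservation of mass: C = (37.60·0.1800 + 5.980·92.30) / 43.58 = 558.7/43.58 = 12.82 µg/L; combined flow 43.58 ML/d.
Travel time t = 24.5·1000 / 0.45 = 54440 s = 15.12 h.
Half-life 0.346 d → k = ln 2 / 0.346 = 2.003 d⁻¹.
First-order decay: C = 12.82·exp(−k·t) = 12.82·0.2830 = 3.628 µg/L.
Second outfall: C = (43.58·3.628 + 5.900·34.00)/49.48 = 7.250 µg/L.

7.25 µg/L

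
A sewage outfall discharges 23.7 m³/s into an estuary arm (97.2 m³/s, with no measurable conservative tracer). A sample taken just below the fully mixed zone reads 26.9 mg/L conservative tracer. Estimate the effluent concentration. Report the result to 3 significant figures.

Mass balance: 97.20·0 + 23.70·Cₑ = 120.9·26.90
→ Cₑ = (120.9·26.90 − 97.20·0) / 23.70 = 137.2 mg/L.

137 mg/L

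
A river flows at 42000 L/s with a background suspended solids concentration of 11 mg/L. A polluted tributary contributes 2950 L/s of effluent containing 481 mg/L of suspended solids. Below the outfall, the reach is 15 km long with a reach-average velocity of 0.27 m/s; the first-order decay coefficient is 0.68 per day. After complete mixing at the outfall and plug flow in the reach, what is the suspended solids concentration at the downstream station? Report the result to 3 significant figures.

27.0 mg/L

After mixing, C = (42000·11.00 + 2950·481.0) / 44950 = 1881000/44950 = 41.85 mg/L.
Travel time t = 15·1000 / 0.27 = 55560 s = 15.43 h.
First-order decay: C = 41.85·exp(−k·t) = 41.85·0.6458 = 27.02 mg/L.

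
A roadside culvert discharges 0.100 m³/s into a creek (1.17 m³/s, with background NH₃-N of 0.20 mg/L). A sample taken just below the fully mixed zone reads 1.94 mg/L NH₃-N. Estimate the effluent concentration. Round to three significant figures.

22.3 mg/L

Mass balance: 1.170·0.2000 + 0.1000·Cₑ = 1.270·1.940
→ Cₑ = (1.270·1.940 − 1.170·0.2000) / 0.1000 = 22.30 mg/L.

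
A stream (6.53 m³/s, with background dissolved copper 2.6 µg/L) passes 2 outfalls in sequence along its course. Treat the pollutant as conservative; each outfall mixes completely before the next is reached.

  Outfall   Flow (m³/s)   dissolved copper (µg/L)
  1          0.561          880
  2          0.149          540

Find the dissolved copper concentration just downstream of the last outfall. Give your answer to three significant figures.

Outfall 1: combined Q = 7.091 m³/s; C = (6.530·2.600 + 0.5610·880.0)/7.091 = 72.01 µg/L.
Outfall 2: combined Q = 7.240 m³/s; C = (7.091·72.01 + 0.1490·540.0)/7.240 = 81.65 µg/L.

81.6 µg/L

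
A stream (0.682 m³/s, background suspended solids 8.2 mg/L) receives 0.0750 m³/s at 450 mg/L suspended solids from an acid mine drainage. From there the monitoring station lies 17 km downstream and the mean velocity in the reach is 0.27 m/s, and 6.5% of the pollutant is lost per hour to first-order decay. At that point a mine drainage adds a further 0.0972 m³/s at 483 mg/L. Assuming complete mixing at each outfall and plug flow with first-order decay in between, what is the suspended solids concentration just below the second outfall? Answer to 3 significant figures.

Flow-weighted average: C = (0.6820·8.200 + 0.07500·450.0) / 0.7570 = 39.34/0.7570 = 51.97 mg/L; combined flow 0.7570 m³/s.
Travel time t = 17·1000 / 0.27 = 62960 s = 17.49 h.
6.5%/h lost → k = −ln(1 − 0.065) = 0.06721 h⁻¹.
First-order decay: C = 51.97·exp(−k·t) = 51.97·0.3087 = 16.04 mg/L.
Second outfall: C = (0.7570·16.04 + 0.09720·483.0)/0.8542 = 69.18 mg/L.

69.2 mg/L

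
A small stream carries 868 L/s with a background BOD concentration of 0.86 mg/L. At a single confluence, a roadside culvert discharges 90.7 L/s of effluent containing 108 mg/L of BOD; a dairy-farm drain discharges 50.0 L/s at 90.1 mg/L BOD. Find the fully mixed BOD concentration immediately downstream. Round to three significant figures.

Flow-weighted average: C = (868.0·0.8600 + 90.70·108.0 + 50.00·90.10) / 1009 = 15050/1009 = 14.92 mg/L.

14.9 mg/L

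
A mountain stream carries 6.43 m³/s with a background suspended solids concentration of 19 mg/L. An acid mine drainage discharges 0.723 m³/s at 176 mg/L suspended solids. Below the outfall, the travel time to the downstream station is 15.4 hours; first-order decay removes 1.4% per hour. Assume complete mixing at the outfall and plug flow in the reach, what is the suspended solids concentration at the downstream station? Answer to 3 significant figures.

Mass balance: C = (6.430·19.00 + 0.7230·176.0) / 7.153 = 249.4/7.153 = 34.87 mg/L.
1.4%/h lost → k = −ln(1 − 0.014) = 0.01410 h⁻¹.
After decay, C = 34.87 × e^(−kt) = 34.87 × 0.8048 = 28.06 mg/L.

28.1 mg/L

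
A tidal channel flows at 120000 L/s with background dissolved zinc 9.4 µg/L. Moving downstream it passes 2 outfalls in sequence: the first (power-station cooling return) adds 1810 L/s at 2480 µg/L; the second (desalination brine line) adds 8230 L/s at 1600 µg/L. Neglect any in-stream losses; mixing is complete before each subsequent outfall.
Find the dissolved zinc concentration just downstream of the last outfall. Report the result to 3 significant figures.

144 µg/L

After outfall 1: Q = 120000 + 1810 = 121800 L/s; C = (120000·9.400 + 1810·2480)/121800 = 46.11 µg/L.
After outfall 2: Q = 121800 + 8230 = 130000 L/s; C = (121800·46.11 + 8230·1600)/130000 = 144.5 µg/L.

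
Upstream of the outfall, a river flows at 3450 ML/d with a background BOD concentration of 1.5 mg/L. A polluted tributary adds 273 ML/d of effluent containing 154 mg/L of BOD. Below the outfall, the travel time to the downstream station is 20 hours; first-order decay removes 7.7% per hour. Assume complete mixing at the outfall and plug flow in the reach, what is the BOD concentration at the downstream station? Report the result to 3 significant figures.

2.55 mg/L

Flow-weighted average: C = (3450·1.500 + 273.0·154.0) / 3723 = 47220/3723 = 12.68 mg/L.
7.7%/h lost → k = −ln(1 − 0.077) = 0.08013 h⁻¹.
First-order decay: C = 12.68·exp(−k·t) = 12.68·0.2014 = 2.554 mg/L.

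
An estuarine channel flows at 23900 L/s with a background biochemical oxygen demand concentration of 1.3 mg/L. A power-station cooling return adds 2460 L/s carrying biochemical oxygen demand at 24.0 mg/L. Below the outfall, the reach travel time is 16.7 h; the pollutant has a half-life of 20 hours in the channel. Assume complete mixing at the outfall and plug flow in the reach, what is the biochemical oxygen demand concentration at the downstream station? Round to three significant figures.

Flow-weighted average: C = (23900·1.300 + 2460·24.00) / 26360 = 90110/26360 = 3.418 mg/L.
Half-life 20 h → k = ln 2 / 20 = 0.03466 h⁻¹ = 0.8318 d⁻¹.
First-order decay: C = 3.418·exp(−k·t) = 3.418·0.5606 = 1.916 mg/L.

1.92 mg/L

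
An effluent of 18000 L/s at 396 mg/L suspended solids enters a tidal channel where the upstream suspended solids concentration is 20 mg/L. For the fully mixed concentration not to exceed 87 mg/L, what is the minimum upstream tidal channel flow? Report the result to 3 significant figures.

Set C_mix = 87: (Q·20.00 + 18000·396.0) / (Q + 18000) = 87
→ Q = 18000·(396.0 − 87)/(87 − 20.00) = 83010 L/s.

83000 L/s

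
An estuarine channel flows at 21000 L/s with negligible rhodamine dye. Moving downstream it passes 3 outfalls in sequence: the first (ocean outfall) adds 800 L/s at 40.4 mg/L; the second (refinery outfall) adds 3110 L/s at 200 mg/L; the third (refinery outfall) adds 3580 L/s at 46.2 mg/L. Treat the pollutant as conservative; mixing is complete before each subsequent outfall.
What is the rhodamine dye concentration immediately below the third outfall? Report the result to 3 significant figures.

28.8 mg/L

Outfall 1: combined Q = 21800 L/s; C = (21000·0 + 800.0·40.40)/21800 = 1.483 mg/L.
Outfall 2: combined Q = 24910 L/s; C = (21800·1.483 + 3110·200.0)/24910 = 26.27 mg/L.
Outfall 3: combined Q = 28490 L/s; C = (24910·26.27 + 3580·46.20)/28490 = 28.77 mg/L.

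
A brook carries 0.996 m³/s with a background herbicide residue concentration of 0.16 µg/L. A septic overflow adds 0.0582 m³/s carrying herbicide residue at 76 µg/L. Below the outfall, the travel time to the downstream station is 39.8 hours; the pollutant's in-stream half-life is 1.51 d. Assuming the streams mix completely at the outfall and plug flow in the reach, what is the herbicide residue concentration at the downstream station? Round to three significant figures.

2.03 µg/L

Mass balance: C = (0.9960·0.1600 + 0.05820·76.00) / 1.054 = 4.583/1.054 = 4.347 µg/L.
Half-life 1.51 d → k = ln 2 / 1.51 = 0.4590 d⁻¹.
After decay, C = 4.347 × e^(−kt) = 4.347 × 0.4671 = 2.030 µg/L.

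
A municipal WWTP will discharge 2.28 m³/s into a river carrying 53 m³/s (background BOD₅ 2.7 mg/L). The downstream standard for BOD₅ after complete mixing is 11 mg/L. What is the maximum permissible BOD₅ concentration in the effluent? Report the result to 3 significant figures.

At the limit, (Qr·Cr + Qe·Cₑ)/(Qr + Qe) = 11:
Cₑ = (55.28·11 − 53.00·2.700) / 2.280 = 203.9 mg/L.

204 mg/L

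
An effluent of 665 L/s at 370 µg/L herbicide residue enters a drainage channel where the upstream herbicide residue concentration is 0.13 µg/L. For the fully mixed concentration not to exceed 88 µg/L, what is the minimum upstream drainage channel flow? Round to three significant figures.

2130 L/s

Set C_mix = 88: (Q·0.1300 + 665.0·370.0) / (Q + 665.0) = 88
→ Q = 665.0·(370.0 − 88)/(88 − 0.1300) = 2134 L/s.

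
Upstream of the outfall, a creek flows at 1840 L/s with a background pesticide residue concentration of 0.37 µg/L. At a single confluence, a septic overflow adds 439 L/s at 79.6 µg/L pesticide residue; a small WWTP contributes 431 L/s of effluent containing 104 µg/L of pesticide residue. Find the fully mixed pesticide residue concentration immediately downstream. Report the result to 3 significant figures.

Conservation of mass: C = (1840·0.3700 + 439.0·79.60 + 431.0·104.0) / 2710 = 80450/2710 = 29.69 µg/L.

29.7 µg/L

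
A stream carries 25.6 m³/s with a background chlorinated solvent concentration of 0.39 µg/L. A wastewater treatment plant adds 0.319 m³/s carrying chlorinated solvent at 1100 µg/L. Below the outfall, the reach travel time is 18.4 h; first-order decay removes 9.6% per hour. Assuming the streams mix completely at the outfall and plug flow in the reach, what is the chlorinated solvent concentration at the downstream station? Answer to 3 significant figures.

After mixing, C = (25.60·0.3900 + 0.3190·1100) / 25.92 = 360.9/25.92 = 13.92 µg/L.
9.6%/h lost → k = −ln(1 − 0.096) = 0.1009 h⁻¹.
Applying C = C₀e^(−kt): 13.92 × 0.1561 = 2.174 µg/L.

2.17 µg/L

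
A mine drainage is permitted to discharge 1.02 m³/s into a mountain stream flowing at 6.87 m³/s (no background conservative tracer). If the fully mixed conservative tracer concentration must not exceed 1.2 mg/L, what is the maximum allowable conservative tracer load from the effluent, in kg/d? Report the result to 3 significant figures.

818 kg/d

Mass balance at the limit: 6.870·0 + 1.020·Cₑ = 7.890·1.2 → Cₑ = 9.282 mg/L.
Load = 1.020 m³/s × 9.282 g/m³ × 86 400 s/d = 818.0 kg/d.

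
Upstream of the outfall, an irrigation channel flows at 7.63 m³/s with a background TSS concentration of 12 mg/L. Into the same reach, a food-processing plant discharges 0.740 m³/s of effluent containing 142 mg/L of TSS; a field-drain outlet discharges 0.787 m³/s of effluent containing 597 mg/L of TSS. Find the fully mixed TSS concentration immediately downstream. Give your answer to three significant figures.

72.8 mg/L

Conservation of mass: C = (7.630·12.00 + 0.7400·142.0 + 0.7870·597.0) / 9.157 = 666.5/9.157 = 72.78 mg/L.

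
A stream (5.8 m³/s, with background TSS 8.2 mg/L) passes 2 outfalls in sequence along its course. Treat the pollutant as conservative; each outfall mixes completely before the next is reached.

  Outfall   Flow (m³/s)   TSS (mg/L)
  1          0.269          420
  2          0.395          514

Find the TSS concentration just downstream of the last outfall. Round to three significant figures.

56.2 mg/L

Below outfall 1: Q → 6.069 m³/s, C = (5.800·8.200 + 0.2690·420.0)/6.069 = 26.45 mg/L.
Below outfall 2: Q → 6.464 m³/s, C = (6.069·26.45 + 0.3950·514.0)/6.464 = 56.25 mg/L.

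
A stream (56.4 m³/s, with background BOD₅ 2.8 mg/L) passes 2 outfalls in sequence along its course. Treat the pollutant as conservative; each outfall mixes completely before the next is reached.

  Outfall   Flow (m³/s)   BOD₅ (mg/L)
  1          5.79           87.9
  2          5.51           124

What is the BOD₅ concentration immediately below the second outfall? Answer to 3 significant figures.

Outfall 1: combined Q = 62.19 m³/s; C = (56.40·2.800 + 5.790·87.90)/62.19 = 10.72 mg/L.
Outfall 2: combined Q = 67.70 m³/s; C = (62.19·10.72 + 5.510·124.0)/67.70 = 19.94 mg/L.

19.9 mg/L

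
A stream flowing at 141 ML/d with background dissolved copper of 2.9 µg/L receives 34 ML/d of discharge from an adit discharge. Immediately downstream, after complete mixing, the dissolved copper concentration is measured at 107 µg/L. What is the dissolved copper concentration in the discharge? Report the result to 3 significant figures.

539 µg/L

Mass balance: 141.0·2.900 + 34.00·Cₑ = 175.0·107.0
→ Cₑ = (175.0·107.0 − 141.0·2.900) / 34.00 = 538.7 µg/L.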